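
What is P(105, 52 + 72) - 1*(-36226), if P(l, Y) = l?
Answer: 36331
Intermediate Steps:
P(105, 52 + 72) - 1*(-36226) = 105 - 1*(-36226) = 105 + 36226 = 36331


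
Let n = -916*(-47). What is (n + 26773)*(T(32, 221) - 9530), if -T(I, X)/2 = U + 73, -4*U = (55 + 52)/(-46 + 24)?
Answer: -29735046075/44 ≈ -6.7580e+8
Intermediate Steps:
n = 43052
U = 107/88 (U = -(55 + 52)/(4*(-46 + 24)) = -107/(4*(-22)) = -107*(-1)/(4*22) = -¼*(-107/22) = 107/88 ≈ 1.2159)
T(I, X) = -6531/44 (T(I, X) = -2*(107/88 + 73) = -2*6531/88 = -6531/44)
(n + 26773)*(T(32, 221) - 9530) = (43052 + 26773)*(-6531/44 - 9530) = 69825*(-425851/44) = -29735046075/44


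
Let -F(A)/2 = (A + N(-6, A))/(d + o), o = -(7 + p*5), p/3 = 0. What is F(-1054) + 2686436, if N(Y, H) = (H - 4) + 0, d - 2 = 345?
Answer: 228348116/85 ≈ 2.6864e+6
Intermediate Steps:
p = 0 (p = 3*0 = 0)
d = 347 (d = 2 + 345 = 347)
N(Y, H) = -4 + H (N(Y, H) = (-4 + H) + 0 = -4 + H)
o = -7 (o = -(7 + 0*5) = -(7 + 0) = -1*7 = -7)
F(A) = 2/85 - A/85 (F(A) = -2*(A + (-4 + A))/(347 - 7) = -2*(-4 + 2*A)/340 = -2*(-1/85 + A/170) = 2/85 - A/85)
F(-1054) + 2686436 = (2/85 - 1/85*(-1054)) + 2686436 = (2/85 + 62/5) + 2686436 = 1056/85 + 2686436 = 228348116/85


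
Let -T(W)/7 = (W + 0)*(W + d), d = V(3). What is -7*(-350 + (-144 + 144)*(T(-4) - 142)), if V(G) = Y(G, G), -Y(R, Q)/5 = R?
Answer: 2450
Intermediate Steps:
Y(R, Q) = -5*R
V(G) = -5*G
d = -15 (d = -5*3 = -15)
T(W) = -7*W*(-15 + W) (T(W) = -7*(W + 0)*(W - 15) = -7*W*(-15 + W))
-7*(-350 + (-144 + 144)*(T(-4) - 142)) = -7*(-350 + (-144 + 144)*(7*(-4)*(15 - 1*(-4)) - 142)) = -7*(-350 + 0*(7*(-4)*(15 + 4) - 142)) = -7*(-350 + 0*(7*(-4)*19 - 142)) = -7*(-350 + 0*(-532 - 142)) = -7*(-350 + 0*(-674)) = -7*(-350 + 0) = -7*(-350) = 2450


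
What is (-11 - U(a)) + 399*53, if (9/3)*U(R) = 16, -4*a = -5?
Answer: 63392/3 ≈ 21131.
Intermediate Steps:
a = 5/4 (a = -1/4*(-5) = 5/4 ≈ 1.2500)
U(R) = 16/3 (U(R) = (1/3)*16 = 16/3)
(-11 - U(a)) + 399*53 = (-11 - 1*16/3) + 399*53 = (-11 - 16/3) + 21147 = -49/3 + 21147 = 63392/3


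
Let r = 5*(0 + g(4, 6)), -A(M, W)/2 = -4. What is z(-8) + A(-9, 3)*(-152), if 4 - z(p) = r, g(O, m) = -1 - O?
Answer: -1187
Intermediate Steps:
A(M, W) = 8 (A(M, W) = -2*(-4) = 8)
r = -25 (r = 5*(0 + (-1 - 1*4)) = 5*(0 + (-1 - 4)) = 5*(0 - 5) = 5*(-5) = -25)
z(p) = 29 (z(p) = 4 - 1*(-25) = 4 + 25 = 29)
z(-8) + A(-9, 3)*(-152) = 29 + 8*(-152) = 29 - 1216 = -1187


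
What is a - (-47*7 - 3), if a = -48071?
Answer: -47739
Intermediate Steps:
a - (-47*7 - 3) = -48071 - (-47*7 - 3) = -48071 - (-329 - 3) = -48071 - 1*(-332) = -48071 + 332 = -47739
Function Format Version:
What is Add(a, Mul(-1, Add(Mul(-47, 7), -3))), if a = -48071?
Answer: -47739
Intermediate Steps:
Add(a, Mul(-1, Add(Mul(-47, 7), -3))) = Add(-48071, Mul(-1, Add(Mul(-47, 7), -3))) = Add(-48071, Mul(-1, Add(-329, -3))) = Add(-48071, Mul(-1, -332)) = Add(-48071, 332) = -47739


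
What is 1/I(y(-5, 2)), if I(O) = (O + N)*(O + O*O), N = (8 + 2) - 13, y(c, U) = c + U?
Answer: -1/36 ≈ -0.027778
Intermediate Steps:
y(c, U) = U + c
N = -3 (N = 10 - 13 = -3)
I(O) = (-3 + O)*(O + O²) (I(O) = (O - 3)*(O + O*O) = (-3 + O)*(O + O²))
1/I(y(-5, 2)) = 1/((2 - 5)*(-3 + (2 - 5)² - 2*(2 - 5))) = 1/(-3*(-3 + (-3)² - 2*(-3))) = 1/(-3*(-3 + 9 + 6)) = 1/(-3*12) = 1/(-36) = -1/36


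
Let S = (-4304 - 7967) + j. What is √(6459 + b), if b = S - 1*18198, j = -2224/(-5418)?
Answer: I*√19577635378/903 ≈ 154.95*I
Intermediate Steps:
j = 1112/2709 (j = -2224*(-1/5418) = 1112/2709 ≈ 0.41048)
S = -33241027/2709 (S = (-4304 - 7967) + 1112/2709 = -12271 + 1112/2709 = -33241027/2709 ≈ -12271.)
b = -82539409/2709 (b = -33241027/2709 - 1*18198 = -33241027/2709 - 18198 = -82539409/2709 ≈ -30469.)
√(6459 + b) = √(6459 - 82539409/2709) = √(-65041978/2709) = I*√19577635378/903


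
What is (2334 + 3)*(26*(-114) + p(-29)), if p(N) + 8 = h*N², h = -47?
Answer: -99320163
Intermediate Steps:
p(N) = -8 - 47*N²
(2334 + 3)*(26*(-114) + p(-29)) = (2334 + 3)*(26*(-114) + (-8 - 47*(-29)²)) = 2337*(-2964 + (-8 - 47*841)) = 2337*(-2964 + (-8 - 39527)) = 2337*(-2964 - 39535) = 2337*(-42499) = -99320163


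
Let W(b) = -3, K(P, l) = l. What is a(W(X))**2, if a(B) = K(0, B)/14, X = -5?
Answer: 9/196 ≈ 0.045918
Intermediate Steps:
a(B) = B/14
a(W(X))**2 = ((1/14)*(-3))**2 = (-3/14)**2 = 9/196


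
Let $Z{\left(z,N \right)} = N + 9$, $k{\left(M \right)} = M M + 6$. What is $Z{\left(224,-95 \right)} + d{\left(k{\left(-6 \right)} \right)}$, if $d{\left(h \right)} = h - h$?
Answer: $-86$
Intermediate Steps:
$k{\left(M \right)} = 6 + M^{2}$ ($k{\left(M \right)} = M^{2} + 6 = 6 + M^{2}$)
$Z{\left(z,N \right)} = 9 + N$
$d{\left(h \right)} = 0$
$Z{\left(224,-95 \right)} + d{\left(k{\left(-6 \right)} \right)} = \left(9 - 95\right) + 0 = -86 + 0 = -86$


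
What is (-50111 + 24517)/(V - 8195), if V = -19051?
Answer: 12797/13623 ≈ 0.93937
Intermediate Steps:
(-50111 + 24517)/(V - 8195) = (-50111 + 24517)/(-19051 - 8195) = -25594/(-27246) = -25594*(-1/27246) = 12797/13623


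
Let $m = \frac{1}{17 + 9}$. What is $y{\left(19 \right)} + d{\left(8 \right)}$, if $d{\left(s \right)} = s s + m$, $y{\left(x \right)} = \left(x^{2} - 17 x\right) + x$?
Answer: $\frac{3147}{26} \approx 121.04$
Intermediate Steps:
$m = \frac{1}{26} \approx 0.038462$
$y{\left(x \right)} = x^{2} - 16 x$
$d{\left(s \right)} = \frac{1}{26} + s^{2}$ ($d{\left(s \right)} = s s + \frac{1}{26} = s^{2} + \frac{1}{26} = \frac{1}{26} + s^{2}$)
$y{\left(19 \right)} + d{\left(8 \right)} = 19 \left(-16 + 19\right) + \left(\frac{1}{26} + 8^{2}\right) = 19 \cdot 3 + \left(\frac{1}{26} + 64\right) = 57 + \frac{1665}{26} = \frac{3147}{26}$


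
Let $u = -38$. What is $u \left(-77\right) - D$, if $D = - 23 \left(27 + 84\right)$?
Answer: $5479$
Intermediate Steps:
$D = -2553$ ($D = \left(-23\right) 111 = -2553$)
$u \left(-77\right) - D = \left(-38\right) \left(-77\right) - -2553 = 2926 + 2553 = 5479$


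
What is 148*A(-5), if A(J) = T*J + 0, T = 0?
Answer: 0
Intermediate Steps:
A(J) = 0 (A(J) = 0*J + 0 = 0 + 0 = 0)
148*A(-5) = 148*0 = 0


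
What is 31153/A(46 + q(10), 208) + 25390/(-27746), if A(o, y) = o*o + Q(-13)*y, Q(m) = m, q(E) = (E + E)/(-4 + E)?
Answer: -3920544361/33739136 ≈ -116.20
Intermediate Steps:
q(E) = 2*E/(-4 + E) (q(E) = (2*E)/(-4 + E) = 2*E/(-4 + E))
A(o, y) = o² - 13*y (A(o, y) = o*o - 13*y = o² - 13*y)
31153/A(46 + q(10), 208) + 25390/(-27746) = 31153/((46 + 2*10/(-4 + 10))² - 13*208) + 25390/(-27746) = 31153/((46 + 2*10/6)² - 2704) + 25390*(-1/27746) = 31153/((46 + 2*10*(⅙))² - 2704) - 12695/13873 = 31153/((46 + 10/3)² - 2704) - 12695/13873 = 31153/((148/3)² - 2704) - 12695/13873 = 31153/(21904/9 - 2704) - 12695/13873 = 31153/(-2432/9) - 12695/13873 = 31153*(-9/2432) - 12695/13873 = -280377/2432 - 12695/13873 = -3920544361/33739136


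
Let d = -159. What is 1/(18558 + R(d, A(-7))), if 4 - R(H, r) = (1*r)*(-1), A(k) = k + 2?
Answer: 1/18557 ≈ 5.3888e-5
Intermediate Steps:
A(k) = 2 + k
R(H, r) = 4 + r (R(H, r) = 4 - 1*r*(-1) = 4 - r*(-1) = 4 - (-1)*r = 4 + r)
1/(18558 + R(d, A(-7))) = 1/(18558 + (4 + (2 - 7))) = 1/(18558 + (4 - 5)) = 1/(18558 - 1) = 1/18557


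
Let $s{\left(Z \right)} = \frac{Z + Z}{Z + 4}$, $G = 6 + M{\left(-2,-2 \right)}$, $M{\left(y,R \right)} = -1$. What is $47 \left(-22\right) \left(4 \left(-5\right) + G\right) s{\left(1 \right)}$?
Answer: $6204$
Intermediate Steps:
$G = 5$ ($G = 6 - 1 = 5$)
$s{\left(Z \right)} = \frac{2 Z}{4 + Z}$
$47 \left(-22\right) \left(4 \left(-5\right) + G\right) s{\left(1 \right)} = 47 \left(-22\right) \left(4 \left(-5\right) + 5\right) 2 \cdot 1 \frac{1}{4 + 1} = - 1034 \left(-20 + 5\right) 2 \cdot 1 \cdot \frac{1}{5} = - 1034 \left(- 15 \cdot 2 \cdot 1 \cdot \frac{1}{5}\right) = - 1034 \left(\left(-15\right) \frac{2}{5}\right) = \left(-1034\right) \left(-6\right) = 6204$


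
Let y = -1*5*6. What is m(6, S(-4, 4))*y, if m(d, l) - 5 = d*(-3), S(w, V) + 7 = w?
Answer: 390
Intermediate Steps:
S(w, V) = -7 + w
y = -30 (y = -5*6 = -30)
m(d, l) = 5 - 3*d (m(d, l) = 5 + d*(-3) = 5 - 3*d)
m(6, S(-4, 4))*y = (5 - 3*6)*(-30) = (5 - 18)*(-30) = -13*(-30) = 390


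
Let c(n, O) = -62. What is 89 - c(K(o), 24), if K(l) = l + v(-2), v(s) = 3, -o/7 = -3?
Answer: 151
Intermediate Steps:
o = 21 (o = -7*(-3) = 21)
K(l) = 3 + l (K(l) = l + 3 = 3 + l)
89 - c(K(o), 24) = 89 - 1*(-62) = 89 + 62 = 151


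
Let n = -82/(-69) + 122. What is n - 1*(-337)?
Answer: 31753/69 ≈ 460.19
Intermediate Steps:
n = 8500/69 (n = -82*(-1/69) + 122 = 82/69 + 122 = 8500/69 ≈ 123.19)
n - 1*(-337) = 8500/69 - 1*(-337) = 8500/69 + 337 = 31753/69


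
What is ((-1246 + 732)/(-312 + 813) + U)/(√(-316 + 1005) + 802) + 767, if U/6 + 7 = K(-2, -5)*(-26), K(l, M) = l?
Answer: 247005385817/321900015 - 134756*√689/321900015 ≈ 767.33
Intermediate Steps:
U = 270 (U = -42 + 6*(-2*(-26)) = -42 + 6*52 = -42 + 312 = 270)
((-1246 + 732)/(-312 + 813) + U)/(√(-316 + 1005) + 802) + 767 = ((-1246 + 732)/(-312 + 813) + 270)/(√(-316 + 1005) + 802) + 767 = (-514/501 + 270)/(√689 + 802) + 767 = (-514*1/501 + 270)/(802 + √689) + 767 = (-514/501 + 270)/(802 + √689) + 767 = 134756/(501*(802 + √689)) + 767 = 767 + 134756/(501*(802 + √689))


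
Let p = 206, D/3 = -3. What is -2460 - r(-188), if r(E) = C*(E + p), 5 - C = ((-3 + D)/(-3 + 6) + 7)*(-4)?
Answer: -2766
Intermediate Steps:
D = -9 (D = 3*(-3) = -9)
C = 17 (C = 5 - ((-3 - 9)/(-3 + 6) + 7)*(-4) = 5 - (-12/3 + 7)*(-4) = 5 - (-12*1/3 + 7)*(-4) = 5 - (-4 + 7)*(-4) = 5 - 3*(-4) = 5 - 1*(-12) = 5 + 12 = 17)
r(E) = 3502 + 17*E (r(E) = 17*(E + 206) = 17*(206 + E) = 3502 + 17*E)
-2460 - r(-188) = -2460 - (3502 + 17*(-188)) = -2460 - (3502 - 3196) = -2460 - 1*306 = -2460 - 306 = -2766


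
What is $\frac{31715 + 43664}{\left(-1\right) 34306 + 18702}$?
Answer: $- \frac{75379}{15604} \approx -4.8307$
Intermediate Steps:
$\frac{31715 + 43664}{\left(-1\right) 34306 + 18702} = \frac{75379}{-34306 + 18702} = \frac{75379}{-15604} = 75379 \left(- \frac{1}{15604}\right) = - \frac{75379}{15604}$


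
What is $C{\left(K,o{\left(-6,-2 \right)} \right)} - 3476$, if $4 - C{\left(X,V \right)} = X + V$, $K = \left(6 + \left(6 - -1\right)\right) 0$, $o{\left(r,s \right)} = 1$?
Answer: $-3473$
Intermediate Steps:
$K = 0$ ($K = \left(6 + \left(6 + 1\right)\right) 0 = \left(6 + 7\right) 0 = 13 \cdot 0 = 0$)
$C{\left(X,V \right)} = 4 - V - X$ ($C{\left(X,V \right)} = 4 - \left(X + V\right) = 4 - \left(V + X\right) = 4 - V - X$)
$C{\left(K,o{\left(-6,-2 \right)} \right)} - 3476 = \left(4 - 1 - 0\right) - 3476 = \left(4 - 1 + 0\right) - 3476 = 3 - 3476 = -3473$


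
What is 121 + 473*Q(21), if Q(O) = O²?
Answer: 208714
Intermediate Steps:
121 + 473*Q(21) = 121 + 473*21² = 121 + 473*441 = 121 + 208593 = 208714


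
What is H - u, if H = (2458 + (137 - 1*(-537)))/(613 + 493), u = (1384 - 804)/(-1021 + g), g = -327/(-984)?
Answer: 629466634/185132787 ≈ 3.4001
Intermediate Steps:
g = 109/328 (g = -327*(-1/984) = 109/328 ≈ 0.33232)
u = -190240/334779 (u = (1384 - 804)/(-1021 + 109/328) = 580/(-334779/328) = 580*(-328/334779) = -190240/334779 ≈ -0.56826)
H = 1566/553 (H = (2458 + (137 + 537))/1106 = (2458 + 674)*(1/1106) = 3132*(1/1106) = 1566/553 ≈ 2.8318)
H - u = 1566/553 - 1*(-190240/334779) = 1566/553 + 190240/334779 = 629466634/185132787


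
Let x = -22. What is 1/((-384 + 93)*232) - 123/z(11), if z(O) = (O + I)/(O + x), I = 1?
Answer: 7611977/67512 ≈ 112.75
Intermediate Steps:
z(O) = (1 + O)/(-22 + O) (z(O) = (O + 1)/(O - 22) = (1 + O)/(-22 + O))
1/((-384 + 93)*232) - 123/z(11) = 1/((-384 + 93)*232) - 123*(-22 + 11)/(1 + 11) = (1/232)/(-291) - 123/(12/(-11)) = -1/291*1/232 - 123/((-1/11*12)) = -1/67512 - 123/(-12/11) = -1/67512 - 123*(-11/12) = -1/67512 + 451/4 = 7611977/67512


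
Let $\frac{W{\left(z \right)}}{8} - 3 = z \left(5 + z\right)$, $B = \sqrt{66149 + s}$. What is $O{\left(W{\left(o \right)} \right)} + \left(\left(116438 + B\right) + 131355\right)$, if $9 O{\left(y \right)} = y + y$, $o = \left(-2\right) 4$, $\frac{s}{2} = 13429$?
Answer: $247841 + \sqrt{93007} \approx 2.4815 \cdot 10^{5}$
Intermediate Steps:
$s = 26858$ ($s = 2 \cdot 13429 = 26858$)
$B = \sqrt{93007}$ ($B = \sqrt{66149 + 26858} = \sqrt{93007} \approx 304.97$)
$o = -8$
$W{\left(z \right)} = 24 + 8 z \left(5 + z\right)$
$O{\left(y \right)} = \frac{2 y}{9}$ ($O{\left(y \right)} = \frac{y + y}{9} = \frac{2 y}{9}$)
$O{\left(W{\left(o \right)} \right)} + \left(\left(116438 + B\right) + 131355\right) = \frac{2 \left(24 + 8 \left(-8\right)^{2} + 40 \left(-8\right)\right)}{9} + \left(\left(116438 + \sqrt{93007}\right) + 131355\right) = \frac{2 \left(24 + 8 \cdot 64 - 320\right)}{9} + \left(247793 + \sqrt{93007}\right) = \frac{2 \left(24 + 512 - 320\right)}{9} + \left(247793 + \sqrt{93007}\right) = \frac{2}{9} \cdot 216 + \left(247793 + \sqrt{93007}\right) = 48 + \left(247793 + \sqrt{93007}\right) = 247841 + \sqrt{93007}$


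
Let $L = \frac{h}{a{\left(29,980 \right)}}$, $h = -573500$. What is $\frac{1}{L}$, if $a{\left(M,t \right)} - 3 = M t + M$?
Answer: $- \frac{7113}{143375} \approx -0.049611$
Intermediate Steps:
$a{\left(M,t \right)} = 3 + M + M t$ ($a{\left(M,t \right)} = 3 + \left(M t + M\right) = 3 + \left(M + M t\right) = 3 + M + M t$)
$L = - \frac{143375}{7113}$ ($L = - \frac{573500}{3 + 29 + 29 \cdot 980} = - \frac{573500}{3 + 29 + 28420} = - \frac{573500}{28452} = \left(-573500\right) \frac{1}{28452} = - \frac{143375}{7113} \approx -20.157$)
$\frac{1}{L} = \frac{1}{- \frac{143375}{7113}} = - \frac{7113}{143375}$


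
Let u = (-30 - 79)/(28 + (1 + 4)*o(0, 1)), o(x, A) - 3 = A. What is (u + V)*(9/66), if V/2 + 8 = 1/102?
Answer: -14893/5984 ≈ -2.4888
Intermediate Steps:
o(x, A) = 3 + A
V = -815/51 (V = -16 + 2/102 = -16 + 2*(1/102) = -16 + 1/51 = -815/51 ≈ -15.980)
u = -109/48 (u = (-30 - 79)/(28 + (1 + 4)*(3 + 1)) = -109/(28 + 5*4) = -109/(28 + 20) = -109/48 ≈ -2.2708)
(u + V)*(9/66) = (-109/48 - 815/51)*(9/66) = -44679/(272*66) = -14893/816*3/22 = -14893/5984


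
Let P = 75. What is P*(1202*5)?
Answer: 450750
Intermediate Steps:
P*(1202*5) = 75*(1202*5) = 75*6010 = 450750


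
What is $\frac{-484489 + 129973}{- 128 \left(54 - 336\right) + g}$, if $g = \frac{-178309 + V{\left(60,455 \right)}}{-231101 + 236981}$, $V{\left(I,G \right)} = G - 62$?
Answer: $- \frac{521138520}{53016641} \approx -9.8297$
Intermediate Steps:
$V{\left(I,G \right)} = -62 + G$ ($V{\left(I,G \right)} = G - 62 = -62 + G$)
$g = - \frac{44479}{1470}$ ($g = \frac{-178309 + \left(-62 + 455\right)}{-231101 + 236981} = \frac{-178309 + 393}{5880} = \left(-177916\right) \frac{1}{5880} = - \frac{44479}{1470} \approx -30.258$)
$\frac{-484489 + 129973}{- 128 \left(54 - 336\right) + g} = \frac{-484489 + 129973}{- 128 \left(54 - 336\right) - \frac{44479}{1470}} = - \frac{354516}{\left(-128\right) \left(-282\right) - \frac{44479}{1470}} = - \frac{354516}{36096 - \frac{44479}{1470}} = - \frac{354516}{\frac{53016641}{1470}} = \left(-354516\right) \frac{1470}{53016641} = - \frac{521138520}{53016641}$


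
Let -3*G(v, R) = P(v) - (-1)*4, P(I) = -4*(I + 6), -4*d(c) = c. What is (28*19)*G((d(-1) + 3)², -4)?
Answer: 11039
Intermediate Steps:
d(c) = -c/4
P(I) = -24 - 4*I (P(I) = -4*(6 + I) = -24 - 4*I)
G(v, R) = 20/3 + 4*v/3 (G(v, R) = -((-24 - 4*v) - (-1)*4)/3 = -((-24 - 4*v) - 1*(-4))/3 = -((-24 - 4*v) + 4)/3 = -(-20 - 4*v)/3 = 20/3 + 4*v/3)
(28*19)*G((d(-1) + 3)², -4) = (28*19)*(20/3 + 4*(-¼*(-1) + 3)²/3) = 532*(20/3 + 4*(¼ + 3)²/3) = 532*(20/3 + 4*(13/4)²/3) = 532*(20/3 + (4/3)*(169/16)) = 532*(20/3 + 169/12) = 532*(83/4) = 11039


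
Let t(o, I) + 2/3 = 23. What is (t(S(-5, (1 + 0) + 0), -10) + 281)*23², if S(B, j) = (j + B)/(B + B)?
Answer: 481390/3 ≈ 1.6046e+5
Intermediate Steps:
S(B, j) = (B + j)/(2*B) (S(B, j) = (B + j)/((2*B)) = (B + j)*(1/(2*B)) = (B + j)/(2*B))
t(o, I) = 67/3 (t(o, I) = -⅔ + 23 = 67/3)
(t(S(-5, (1 + 0) + 0), -10) + 281)*23² = (67/3 + 281)*23² = (910/3)*529 = 481390/3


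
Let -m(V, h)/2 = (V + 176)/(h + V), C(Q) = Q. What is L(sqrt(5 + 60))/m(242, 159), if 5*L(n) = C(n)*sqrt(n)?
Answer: -401*65**(3/4)/4180 ≈ -2.1961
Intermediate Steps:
m(V, h) = -2*(176 + V)/(V + h) (m(V, h) = -2*(V + 176)/(h + V) = -2*(176 + V)/(V + h))
L(n) = n**(3/2)/5 (L(n) = (n*sqrt(n))/5 = n**(3/2)/5)
L(sqrt(5 + 60))/m(242, 159) = ((sqrt(5 + 60))**(3/2)/5)/((2*(-176 - 1*242)/(242 + 159))) = ((sqrt(65))**(3/2)/5)/((2*(-176 - 242)/401)) = (65**(3/4)/5)/((2*(1/401)*(-418))) = (65**(3/4)/5)/(-836/401) = (65**(3/4)/5)*(-401/836) = -401*65**(3/4)/4180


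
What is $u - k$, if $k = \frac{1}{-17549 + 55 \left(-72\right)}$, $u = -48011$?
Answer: $- \frac{1032668598}{21509} \approx -48011.0$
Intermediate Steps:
$k = - \frac{1}{21509}$ ($k = \frac{1}{-17549 - 3960} = \frac{1}{-21509} = - \frac{1}{21509} \approx -4.6492 \cdot 10^{-5}$)
$u - k = -48011 - - \frac{1}{21509} = -48011 + \frac{1}{21509} = - \frac{1032668598}{21509}$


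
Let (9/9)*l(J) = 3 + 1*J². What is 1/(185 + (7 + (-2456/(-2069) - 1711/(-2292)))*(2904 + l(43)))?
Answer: 1185537/50590414028 ≈ 2.3434e-5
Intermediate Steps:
l(J) = 3 + J² (l(J) = 3 + 1*J² = 3 + J²)
1/(185 + (7 + (-2456/(-2069) - 1711/(-2292)))*(2904 + l(43))) = 1/(185 + (7 + (-2456/(-2069) - 1711/(-2292)))*(2904 + (3 + 43²))) = 1/(185 + (7 + (-2456*(-1/2069) - 1711*(-1/2292)))*(2904 + (3 + 1849))) = 1/(185 + (7 + (2456/2069 + 1711/2292))*(2904 + 1852)) = 1/(185 + (7 + 9169211/4742148)*4756) = 1/(185 + (42364247/4742148)*4756) = 1/(185 + 50371089683/1185537) = 1/(50590414028/1185537) = 1185537/50590414028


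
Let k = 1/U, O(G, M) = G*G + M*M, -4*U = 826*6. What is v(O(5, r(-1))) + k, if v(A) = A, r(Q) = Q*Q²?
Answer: 32213/1239 ≈ 25.999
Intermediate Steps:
r(Q) = Q³
U = -1239 (U = -413*6/2 = -¼*4956 = -1239)
O(G, M) = G² + M²
k = -1/1239 (k = 1/(-1239) = -1/1239 ≈ -0.00080710)
v(O(5, r(-1))) + k = (5² + ((-1)³)²) - 1/1239 = (25 + (-1)²) - 1/1239 = (25 + 1) - 1/1239 = 26 - 1/1239 = 32213/1239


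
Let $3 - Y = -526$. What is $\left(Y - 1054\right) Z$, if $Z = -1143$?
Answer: $600075$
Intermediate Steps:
$Y = 529$ ($Y = 3 - -526 = 3 + 526 = 529$)
$\left(Y - 1054\right) Z = \left(529 - 1054\right) \left(-1143\right) = \left(-525\right) \left(-1143\right) = 600075$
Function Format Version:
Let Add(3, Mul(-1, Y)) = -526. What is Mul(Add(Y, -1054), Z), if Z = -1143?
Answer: 600075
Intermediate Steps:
Y = 529 (Y = Add(3, Mul(-1, -526)) = Add(3, 526) = 529)
Mul(Add(Y, -1054), Z) = Mul(Add(529, -1054), -1143) = Mul(-525, -1143) = 600075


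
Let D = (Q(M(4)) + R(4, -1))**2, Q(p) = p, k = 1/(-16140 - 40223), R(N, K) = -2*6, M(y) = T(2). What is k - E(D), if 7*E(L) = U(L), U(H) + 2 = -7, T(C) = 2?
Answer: 507260/394541 ≈ 1.2857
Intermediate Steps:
M(y) = 2
R(N, K) = -12
k = -1/56363 (k = 1/(-56363) = -1/56363 ≈ -1.7742e-5)
U(H) = -9 (U(H) = -2 - 7 = -9)
D = 100 (D = (2 - 12)**2 = (-10)**2 = 100)
E(L) = -9/7 (E(L) = (1/7)*(-9) = -9/7)
k - E(D) = -1/56363 - 1*(-9/7) = -1/56363 + 9/7 = 507260/394541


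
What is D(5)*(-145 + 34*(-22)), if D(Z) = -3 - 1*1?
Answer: 3572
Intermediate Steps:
D(Z) = -4 (D(Z) = -3 - 1 = -4)
D(5)*(-145 + 34*(-22)) = -4*(-145 + 34*(-22)) = -4*(-145 - 748) = -4*(-893) = 3572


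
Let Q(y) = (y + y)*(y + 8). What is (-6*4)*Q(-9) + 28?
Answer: -404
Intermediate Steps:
Q(y) = 2*y*(8 + y) (Q(y) = (2*y)*(8 + y) = 2*y*(8 + y))
(-6*4)*Q(-9) + 28 = (-6*4)*(2*(-9)*(8 - 9)) + 28 = -48*(-9)*(-1) + 28 = -24*18 + 28 = -432 + 28 = -404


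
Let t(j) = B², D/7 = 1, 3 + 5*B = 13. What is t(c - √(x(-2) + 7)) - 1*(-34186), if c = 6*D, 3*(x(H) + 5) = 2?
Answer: 34190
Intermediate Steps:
B = 2 (B = -⅗ + (⅕)*13 = -⅗ + 13/5 = 2)
x(H) = -13/3 (x(H) = -5 + (⅓)*2 = -5 + ⅔ = -13/3)
D = 7 (D = 7*1 = 7)
c = 42 (c = 6*7 = 42)
t(j) = 4 (t(j) = 2² = 4)
t(c - √(x(-2) + 7)) - 1*(-34186) = 4 - 1*(-34186) = 4 + 34186 = 34190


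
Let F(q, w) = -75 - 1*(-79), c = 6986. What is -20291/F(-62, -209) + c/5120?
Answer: -12982747/2560 ≈ -5071.4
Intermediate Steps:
F(q, w) = 4 (F(q, w) = -75 + 79 = 4)
-20291/F(-62, -209) + c/5120 = -20291/4 + 6986/5120 = -20291*1/4 + 6986*(1/5120) = -20291/4 + 3493/2560 = -12982747/2560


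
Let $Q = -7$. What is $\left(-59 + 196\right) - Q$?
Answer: $144$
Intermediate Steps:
$\left(-59 + 196\right) - Q = \left(-59 + 196\right) - -7 = 137 + 7 = 144$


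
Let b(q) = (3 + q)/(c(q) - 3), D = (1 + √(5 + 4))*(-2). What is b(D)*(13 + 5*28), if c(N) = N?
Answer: 765/11 ≈ 69.545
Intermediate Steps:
D = -8 (D = (1 + √9)*(-2) = (1 + 3)*(-2) = 4*(-2) = -8)
b(q) = (3 + q)/(-3 + q) (b(q) = (3 + q)/(q - 3) = (3 + q)/(-3 + q))
b(D)*(13 + 5*28) = ((3 - 8)/(-3 - 8))*(13 + 5*28) = (-5/(-11))*(13 + 140) = -1/11*(-5)*153 = (5/11)*153 = 765/11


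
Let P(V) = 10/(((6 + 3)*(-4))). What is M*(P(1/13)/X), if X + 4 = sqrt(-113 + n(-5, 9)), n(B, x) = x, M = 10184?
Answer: 2546/27 + 1273*I*sqrt(26)/27 ≈ 94.296 + 240.41*I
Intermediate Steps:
X = -4 + 2*I*sqrt(26) (X = -4 + sqrt(-113 + 9) = -4 + sqrt(-104) = -4 + 2*I*sqrt(26) ≈ -4.0 + 10.198*I)
P(V) = -5/18 (P(V) = 10/((9*(-4))) = 10/(-36) = 10*(-1/36) = -5/18)
M*(P(1/13)/X) = 10184*(-5/(18*(-4 + 2*I*sqrt(26)))) = -25460/(9*(-4 + 2*I*sqrt(26)))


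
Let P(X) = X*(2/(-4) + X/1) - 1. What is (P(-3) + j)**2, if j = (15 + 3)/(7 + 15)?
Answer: 51529/484 ≈ 106.46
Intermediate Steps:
P(X) = -1 + X*(-1/2 + X) (P(X) = X*(2*(-1/4) + X*1) - 1 = X*(-1/2 + X) - 1 = -1 + X*(-1/2 + X))
j = 9/11 (j = 18/22 = 18*(1/22) = 9/11 ≈ 0.81818)
(P(-3) + j)**2 = ((-1 + (-3)**2 - 1/2*(-3)) + 9/11)**2 = ((-1 + 9 + 3/2) + 9/11)**2 = (19/2 + 9/11)**2 = (227/22)**2 = 51529/484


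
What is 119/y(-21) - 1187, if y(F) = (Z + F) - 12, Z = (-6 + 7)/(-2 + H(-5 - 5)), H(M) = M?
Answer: -472667/397 ≈ -1190.6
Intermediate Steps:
Z = -1/12 (Z = (-6 + 7)/(-2 + (-5 - 5)) = 1/(-2 - 10) = 1/(-12) = 1*(-1/12) = -1/12 ≈ -0.083333)
y(F) = -145/12 + F (y(F) = (-1/12 + F) - 12 = -145/12 + F)
119/y(-21) - 1187 = 119/(-145/12 - 21) - 1187 = 119/(-397/12) - 1187 = -12/397*119 - 1187 = -1428/397 - 1187 = -472667/397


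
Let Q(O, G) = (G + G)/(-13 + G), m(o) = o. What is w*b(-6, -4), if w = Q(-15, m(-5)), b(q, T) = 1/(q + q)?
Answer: -5/108 ≈ -0.046296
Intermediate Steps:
b(q, T) = 1/(2*q)
Q(O, G) = 2*G/(-13 + G) (Q(O, G) = (2*G)/(-13 + G) = 2*G/(-13 + G))
w = 5/9 (w = 2*(-5)/(-13 - 5) = 2*(-5)/(-18) = 2*(-5)*(-1/18) = 5/9 ≈ 0.55556)
w*b(-6, -4) = 5*((½)/(-6))/9 = 5*((½)*(-⅙))/9 = (5/9)*(-1/12) = -5/108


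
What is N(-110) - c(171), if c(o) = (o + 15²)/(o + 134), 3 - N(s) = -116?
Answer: 35899/305 ≈ 117.70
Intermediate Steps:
N(s) = 119 (N(s) = 3 - 1*(-116) = 3 + 116 = 119)
c(o) = (225 + o)/(134 + o) (c(o) = (o + 225)/(134 + o) = (225 + o)/(134 + o))
N(-110) - c(171) = 119 - (225 + 171)/(134 + 171) = 119 - 396/305 = 35899/305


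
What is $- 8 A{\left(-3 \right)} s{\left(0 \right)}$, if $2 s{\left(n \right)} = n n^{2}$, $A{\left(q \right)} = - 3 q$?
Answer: $0$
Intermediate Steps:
$s{\left(n \right)} = \frac{n^{3}}{2}$ ($s{\left(n \right)} = \frac{n n^{2}}{2} = \frac{n^{3}}{2}$)
$- 8 A{\left(-3 \right)} s{\left(0 \right)} = - 8 \left(\left(-3\right) \left(-3\right)\right) \frac{0^{3}}{2} = \left(-8\right) 9 \cdot \frac{1}{2} \cdot 0 = \left(-72\right) 0 = 0$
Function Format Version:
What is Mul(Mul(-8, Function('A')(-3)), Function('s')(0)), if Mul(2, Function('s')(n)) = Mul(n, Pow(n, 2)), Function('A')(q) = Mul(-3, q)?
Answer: 0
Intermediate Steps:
Function('s')(n) = Mul(Rational(1, 2), Pow(n, 3)) (Function('s')(n) = Mul(Rational(1, 2), Mul(n, Pow(n, 2))) = Mul(Rational(1, 2), Pow(n, 3)))
Mul(Mul(-8, Function('A')(-3)), Function('s')(0)) = Mul(Mul(-8, Mul(-3, -3)), Mul(Rational(1, 2), Pow(0, 3))) = Mul(Mul(-8, 9), Mul(Rational(1, 2), 0)) = Mul(-72, 0) = 0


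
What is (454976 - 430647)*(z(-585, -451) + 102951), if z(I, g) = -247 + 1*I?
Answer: 2484453151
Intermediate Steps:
z(I, g) = -247 + I
(454976 - 430647)*(z(-585, -451) + 102951) = (454976 - 430647)*((-247 - 585) + 102951) = 24329*(-832 + 102951) = 24329*102119 = 2484453151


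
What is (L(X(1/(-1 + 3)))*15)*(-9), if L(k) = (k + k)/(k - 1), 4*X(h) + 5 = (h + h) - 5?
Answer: -2430/13 ≈ -186.92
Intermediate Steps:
X(h) = -5/2 + h/2 (X(h) = -5/4 + ((h + h) - 5)/4 = -5/4 + (2*h - 5)/4 = -5/4 + (-5 + 2*h)/4 = -5/4 + (-5/4 + h/2) = -5/2 + h/2)
L(k) = 2*k/(-1 + k) (L(k) = (2*k)/(-1 + k) = 2*k/(-1 + k))
(L(X(1/(-1 + 3)))*15)*(-9) = ((2*(-5/2 + 1/(2*(-1 + 3)))/(-1 + (-5/2 + 1/(2*(-1 + 3)))))*15)*(-9) = ((2*(-5/2 + (1/2)/2)/(-1 + (-5/2 + (1/2)/2)))*15)*(-9) = ((2*(-5/2 + (1/2)*(1/2))/(-1 + (-5/2 + (1/2)*(1/2))))*15)*(-9) = ((2*(-5/2 + 1/4)/(-1 + (-5/2 + 1/4)))*15)*(-9) = ((2*(-9/4)/(-1 - 9/4))*15)*(-9) = ((2*(-9/4)/(-13/4))*15)*(-9) = ((2*(-9/4)*(-4/13))*15)*(-9) = ((18/13)*15)*(-9) = (270/13)*(-9) = -2430/13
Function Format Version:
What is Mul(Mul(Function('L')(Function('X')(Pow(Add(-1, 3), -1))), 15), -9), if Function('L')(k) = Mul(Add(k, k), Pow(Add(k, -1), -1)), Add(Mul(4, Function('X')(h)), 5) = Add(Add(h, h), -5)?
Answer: Rational(-2430, 13) ≈ -186.92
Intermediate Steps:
Function('X')(h) = Add(Rational(-5, 2), Mul(Rational(1, 2), h)) (Function('X')(h) = Add(Rational(-5, 4), Mul(Rational(1, 4), Add(Add(h, h), -5))) = Add(Rational(-5, 4), Mul(Rational(1, 4), Add(Mul(2, h), -5))) = Add(Rational(-5, 4), Mul(Rational(1, 4), Add(-5, Mul(2, h)))) = Add(Rational(-5, 4), Add(Rational(-5, 4), Mul(Rational(1, 2), h))) = Add(Rational(-5, 2), Mul(Rational(1, 2), h)))
Function('L')(k) = Mul(2, k, Pow(Add(-1, k), -1)) (Function('L')(k) = Mul(Mul(2, k), Pow(Add(-1, k), -1)) = Mul(2, k, Pow(Add(-1, k), -1)))
Mul(Mul(Function('L')(Function('X')(Pow(Add(-1, 3), -1))), 15), -9) = Mul(Mul(Mul(2, Add(Rational(-5, 2), Mul(Rational(1, 2), Pow(Add(-1, 3), -1))), Pow(Add(-1, Add(Rational(-5, 2), Mul(Rational(1, 2), Pow(Add(-1, 3), -1)))), -1)), 15), -9) = Mul(Mul(Mul(2, Add(Rational(-5, 2), Mul(Rational(1, 2), Pow(2, -1))), Pow(Add(-1, Add(Rational(-5, 2), Mul(Rational(1, 2), Pow(2, -1)))), -1)), 15), -9) = Mul(Mul(Mul(2, Add(Rational(-5, 2), Mul(Rational(1, 2), Rational(1, 2))), Pow(Add(-1, Add(Rational(-5, 2), Mul(Rational(1, 2), Rational(1, 2)))), -1)), 15), -9) = Mul(Mul(Mul(2, Add(Rational(-5, 2), Rational(1, 4)), Pow(Add(-1, Add(Rational(-5, 2), Rational(1, 4))), -1)), 15), -9) = Mul(Mul(Mul(2, Rational(-9, 4), Pow(Add(-1, Rational(-9, 4)), -1)), 15), -9) = Mul(Mul(Mul(2, Rational(-9, 4), Pow(Rational(-13, 4), -1)), 15), -9) = Mul(Mul(Mul(2, Rational(-9, 4), Rational(-4, 13)), 15), -9) = Mul(Mul(Rational(18, 13), 15), -9) = Mul(Rational(270, 13), -9) = Rational(-2430, 13)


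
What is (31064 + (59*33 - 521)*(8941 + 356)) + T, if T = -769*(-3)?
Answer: 13290893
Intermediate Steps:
T = 2307
(31064 + (59*33 - 521)*(8941 + 356)) + T = (31064 + (59*33 - 521)*(8941 + 356)) + 2307 = (31064 + (1947 - 521)*9297) + 2307 = (31064 + 1426*9297) + 2307 = (31064 + 13257522) + 2307 = 13288586 + 2307 = 13290893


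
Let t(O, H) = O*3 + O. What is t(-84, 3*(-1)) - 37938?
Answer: -38274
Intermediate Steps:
t(O, H) = 4*O (t(O, H) = 3*O + O = 4*O)
t(-84, 3*(-1)) - 37938 = 4*(-84) - 37938 = -336 - 37938 = -38274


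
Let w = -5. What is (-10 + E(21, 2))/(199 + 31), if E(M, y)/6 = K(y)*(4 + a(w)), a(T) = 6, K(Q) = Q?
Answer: 11/23 ≈ 0.47826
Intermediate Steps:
E(M, y) = 60*y (E(M, y) = 6*(y*(4 + 6)) = 6*(y*10) = 6*(10*y) = 60*y)
(-10 + E(21, 2))/(199 + 31) = (-10 + 60*2)/(199 + 31) = (-10 + 120)/230 = 110*(1/230) = 11/23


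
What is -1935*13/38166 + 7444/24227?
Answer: -108440827/308215894 ≈ -0.35183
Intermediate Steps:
-1935*13/38166 + 7444/24227 = -25155*1/38166 + 7444*(1/24227) = -8385/12722 + 7444/24227 = -108440827/308215894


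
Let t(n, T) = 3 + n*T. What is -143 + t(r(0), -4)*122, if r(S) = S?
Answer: 223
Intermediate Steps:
t(n, T) = 3 + T*n
-143 + t(r(0), -4)*122 = -143 + (3 - 4*0)*122 = -143 + (3 + 0)*122 = -143 + 3*122 = -143 + 366 = 223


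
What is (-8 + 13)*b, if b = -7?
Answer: -35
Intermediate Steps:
(-8 + 13)*b = (-8 + 13)*(-7) = 5*(-7) = -35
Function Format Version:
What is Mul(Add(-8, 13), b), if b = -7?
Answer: -35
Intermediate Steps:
Mul(Add(-8, 13), b) = Mul(Add(-8, 13), -7) = Mul(5, -7) = -35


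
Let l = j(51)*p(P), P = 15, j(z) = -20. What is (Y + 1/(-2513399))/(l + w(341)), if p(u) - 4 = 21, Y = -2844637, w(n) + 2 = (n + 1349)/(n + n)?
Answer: 812683452262308/142708281821 ≈ 5694.7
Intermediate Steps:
w(n) = -2 + (1349 + n)/(2*n) (w(n) = -2 + (n + 1349)/(n + n) = -2 + (1349 + n)/((2*n)) = -2 + (1349 + n)*(1/(2*n)) = -2 + (1349 + n)/(2*n))
p(u) = 25 (p(u) = 4 + 21 = 25)
l = -500 (l = -20*25 = -500)
(Y + 1/(-2513399))/(l + w(341)) = (-2844637 + 1/(-2513399))/(-500 + (½)*(1349 - 3*341)/341) = (-2844637 - 1/2513399)/(-500 + (½)*(1/341)*(1349 - 1023)) = -7149707791164/(2513399*(-500 + (½)*(1/341)*326)) = -7149707791164/(2513399*(-500 + 163/341)) = -7149707791164/(2513399*(-170337/341)) = -7149707791164/2513399*(-341/170337) = 812683452262308/142708281821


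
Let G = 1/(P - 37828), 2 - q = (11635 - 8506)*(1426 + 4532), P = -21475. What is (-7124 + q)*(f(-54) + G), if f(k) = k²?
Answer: -3225047564996088/59303 ≈ -5.4383e+10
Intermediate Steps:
q = -18642580 (q = 2 - (11635 - 8506)*(1426 + 4532) = 2 - 3129*5958 = 2 - 1*18642582 = 2 - 18642582 = -18642580)
G = -1/59303 (G = 1/(-21475 - 37828) = 1/(-59303) = -1/59303 ≈ -1.6863e-5)
(-7124 + q)*(f(-54) + G) = (-7124 - 18642580)*((-54)² - 1/59303) = -18649704*(2916 - 1/59303) = -18649704*172927547/59303 = -3225047564996088/59303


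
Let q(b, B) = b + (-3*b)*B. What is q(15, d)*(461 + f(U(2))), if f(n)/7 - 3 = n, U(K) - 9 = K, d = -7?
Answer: 184470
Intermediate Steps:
U(K) = 9 + K
f(n) = 21 + 7*n
q(b, B) = b - 3*B*b
q(15, d)*(461 + f(U(2))) = (15*(1 - 3*(-7)))*(461 + (21 + 7*(9 + 2))) = (15*(1 + 21))*(461 + (21 + 7*11)) = (15*22)*(461 + (21 + 77)) = 330*(461 + 98) = 330*559 = 184470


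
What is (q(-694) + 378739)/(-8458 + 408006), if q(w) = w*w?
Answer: 860375/399548 ≈ 2.1534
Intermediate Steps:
q(w) = w²
(q(-694) + 378739)/(-8458 + 408006) = ((-694)² + 378739)/(-8458 + 408006) = (481636 + 378739)/399548 = 860375*(1/399548) = 860375/399548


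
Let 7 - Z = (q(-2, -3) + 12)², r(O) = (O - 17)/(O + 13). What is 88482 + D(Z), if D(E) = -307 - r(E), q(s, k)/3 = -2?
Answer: 705377/8 ≈ 88172.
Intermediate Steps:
q(s, k) = -6 (q(s, k) = 3*(-2) = -6)
r(O) = (-17 + O)/(13 + O)
Z = -29 (Z = 7 - (-6 + 12)² = 7 - 1*6² = 7 - 1*36 = 7 - 36 = -29)
D(E) = -307 - (-17 + E)/(13 + E)
88482 + D(Z) = 88482 + 2*(-1987 - 154*(-29))/(13 - 29) = 88482 + 2*(-1987 + 4466)/(-16) = 88482 + 2*(-1/16)*2479 = 88482 - 2479/8 = 705377/8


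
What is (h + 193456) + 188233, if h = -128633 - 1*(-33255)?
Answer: 286311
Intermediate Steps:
h = -95378 (h = -128633 + 33255 = -95378)
(h + 193456) + 188233 = (-95378 + 193456) + 188233 = 98078 + 188233 = 286311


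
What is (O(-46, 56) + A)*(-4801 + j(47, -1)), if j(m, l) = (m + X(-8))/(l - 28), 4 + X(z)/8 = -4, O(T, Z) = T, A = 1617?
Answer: -218702052/29 ≈ -7.5414e+6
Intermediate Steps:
X(z) = -64 (X(z) = -32 + 8*(-4) = -32 - 32 = -64)
j(m, l) = (-64 + m)/(-28 + l) (j(m, l) = (m - 64)/(l - 28) = (-64 + m)/(-28 + l))
(O(-46, 56) + A)*(-4801 + j(47, -1)) = (-46 + 1617)*(-4801 + (-64 + 47)/(-28 - 1)) = 1571*(-4801 - 17/(-29)) = 1571*(-4801 - 1/29*(-17)) = 1571*(-4801 + 17/29) = 1571*(-139212/29) = -218702052/29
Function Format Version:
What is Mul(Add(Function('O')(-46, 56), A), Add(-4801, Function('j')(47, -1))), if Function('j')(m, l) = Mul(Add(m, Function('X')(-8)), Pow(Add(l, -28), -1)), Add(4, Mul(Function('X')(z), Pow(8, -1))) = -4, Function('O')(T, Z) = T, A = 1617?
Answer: Rational(-218702052, 29) ≈ -7.5414e+6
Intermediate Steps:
Function('X')(z) = -64 (Function('X')(z) = Add(-32, Mul(8, -4)) = Add(-32, -32) = -64)
Function('j')(m, l) = Mul(Pow(Add(-28, l), -1), Add(-64, m)) (Function('j')(m, l) = Mul(Add(m, -64), Pow(Add(l, -28), -1)) = Mul(Add(-64, m), Pow(Add(-28, l), -1)) = Mul(Pow(Add(-28, l), -1), Add(-64, m)))
Mul(Add(Function('O')(-46, 56), A), Add(-4801, Function('j')(47, -1))) = Mul(Add(-46, 1617), Add(-4801, Mul(Pow(Add(-28, -1), -1), Add(-64, 47)))) = Mul(1571, Add(-4801, Mul(Pow(-29, -1), -17))) = Mul(1571, Add(-4801, Mul(Rational(-1, 29), -17))) = Mul(1571, Add(-4801, Rational(17, 29))) = Mul(1571, Rational(-139212, 29)) = Rational(-218702052, 29)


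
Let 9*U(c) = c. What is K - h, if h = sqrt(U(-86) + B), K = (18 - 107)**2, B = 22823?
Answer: 7921 - sqrt(205321)/3 ≈ 7770.0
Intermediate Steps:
U(c) = c/9
K = 7921 (K = (-89)**2 = 7921)
h = sqrt(205321)/3 (h = sqrt((1/9)*(-86) + 22823) = sqrt(-86/9 + 22823) = sqrt(205321/9) = sqrt(205321)/3 ≈ 151.04)
K - h = 7921 - sqrt(205321)/3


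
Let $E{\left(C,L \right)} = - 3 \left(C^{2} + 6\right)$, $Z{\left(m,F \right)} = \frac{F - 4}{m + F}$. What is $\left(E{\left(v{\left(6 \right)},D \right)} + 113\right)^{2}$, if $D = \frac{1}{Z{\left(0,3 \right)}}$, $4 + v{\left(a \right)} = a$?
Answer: $6889$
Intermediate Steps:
$Z{\left(m,F \right)} = \frac{-4 + F}{F + m}$
$v{\left(a \right)} = -4 + a$
$D = -3$ ($D = \frac{1}{\frac{1}{3 + 0} \left(-4 + 3\right)} = \frac{1}{\frac{1}{3} \left(-1\right)} = \frac{1}{- \frac{1}{3}} = -3$)
$E{\left(C,L \right)} = -18 - 3 C^{2}$ ($E{\left(C,L \right)} = - 3 \left(6 + C^{2}\right) = -18 - 3 C^{2}$)
$\left(E{\left(v{\left(6 \right)},D \right)} + 113\right)^{2} = \left(\left(-18 - 3 \left(-4 + 6\right)^{2}\right) + 113\right)^{2} = \left(\left(-18 - 3 \cdot 2^{2}\right) + 113\right)^{2} = \left(\left(-18 - 12\right) + 113\right)^{2} = \left(-30 + 113\right)^{2} = 83^{2} = 6889$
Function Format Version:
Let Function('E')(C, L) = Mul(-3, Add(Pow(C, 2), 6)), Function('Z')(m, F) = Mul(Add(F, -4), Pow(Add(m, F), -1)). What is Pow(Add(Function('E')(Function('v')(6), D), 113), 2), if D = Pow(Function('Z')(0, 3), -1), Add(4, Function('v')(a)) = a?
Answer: 6889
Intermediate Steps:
Function('Z')(m, F) = Mul(Pow(Add(F, m), -1), Add(-4, F)) (Function('Z')(m, F) = Mul(Add(-4, F), Pow(Add(F, m), -1)) = Mul(Pow(Add(F, m), -1), Add(-4, F)))
Function('v')(a) = Add(-4, a)
D = -3 (D = Pow(Mul(Pow(Add(3, 0), -1), Add(-4, 3)), -1) = Pow(Mul(Pow(3, -1), -1), -1) = Pow(Mul(Rational(1, 3), -1), -1) = Pow(Rational(-1, 3), -1) = -3)
Function('E')(C, L) = Add(-18, Mul(-3, Pow(C, 2))) (Function('E')(C, L) = Mul(-3, Add(6, Pow(C, 2))) = Add(-18, Mul(-3, Pow(C, 2))))
Pow(Add(Function('E')(Function('v')(6), D), 113), 2) = Pow(Add(Add(-18, Mul(-3, Pow(Add(-4, 6), 2))), 113), 2) = Pow(Add(Add(-18, Mul(-3, Pow(2, 2))), 113), 2) = Pow(Add(Add(-18, Mul(-3, 4)), 113), 2) = Pow(Add(Add(-18, -12), 113), 2) = Pow(Add(-30, 113), 2) = Pow(83, 2) = 6889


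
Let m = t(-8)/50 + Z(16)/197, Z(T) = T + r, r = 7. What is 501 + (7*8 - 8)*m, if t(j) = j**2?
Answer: 2797617/4925 ≈ 568.04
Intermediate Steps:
Z(T) = 7 + T (Z(T) = T + 7 = 7 + T)
m = 6879/4925 (m = (-8)**2/50 + (7 + 16)/197 = 64*(1/50) + 23*(1/197) = 32/25 + 23/197 = 6879/4925 ≈ 1.3968)
501 + (7*8 - 8)*m = 501 + (7*8 - 8)*(6879/4925) = 501 + (56 - 8)*(6879/4925) = 501 + 48*(6879/4925) = 501 + 330192/4925 = 2797617/4925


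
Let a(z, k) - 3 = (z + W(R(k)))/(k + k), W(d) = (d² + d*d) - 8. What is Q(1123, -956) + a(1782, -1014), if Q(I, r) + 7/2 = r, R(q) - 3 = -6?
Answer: -970787/1014 ≈ -957.38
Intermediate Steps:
R(q) = -3 (R(q) = 3 - 6 = -3)
W(d) = -8 + 2*d² (W(d) = (d² + d²) - 8 = 2*d² - 8 = -8 + 2*d²)
Q(I, r) = -7/2 + r
a(z, k) = 3 + (10 + z)/(2*k) (a(z, k) = 3 + (z + (-8 + 2*(-3)²))/(k + k) = 3 + (z + (-8 + 2*9))/((2*k)) = 3 + (z + (-8 + 18))*(1/(2*k)) = 3 + (z + 10)*(1/(2*k)) = 3 + (10 + z)*(1/(2*k)) = 3 + (10 + z)/(2*k))
Q(1123, -956) + a(1782, -1014) = (-7/2 - 956) + (½)*(10 + 1782 + 6*(-1014))/(-1014) = -1919/2 + (½)*(-1/1014)*(10 + 1782 - 6084) = -1919/2 + (½)*(-1/1014)*(-4292) = -1919/2 + 1073/507 = -970787/1014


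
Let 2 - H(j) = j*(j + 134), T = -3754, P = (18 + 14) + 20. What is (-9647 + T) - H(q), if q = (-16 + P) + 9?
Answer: -5348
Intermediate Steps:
P = 52 (P = 32 + 20 = 52)
q = 45 (q = (-16 + 52) + 9 = 36 + 9 = 45)
H(j) = 2 - j*(134 + j) (H(j) = 2 - j*(j + 134) = 2 - j*(134 + j))
(-9647 + T) - H(q) = (-9647 - 3754) - (2 - 1*45**2 - 134*45) = -13401 - (2 - 1*2025 - 6030) = -13401 - (2 - 2025 - 6030) = -13401 - 1*(-8053) = -13401 + 8053 = -5348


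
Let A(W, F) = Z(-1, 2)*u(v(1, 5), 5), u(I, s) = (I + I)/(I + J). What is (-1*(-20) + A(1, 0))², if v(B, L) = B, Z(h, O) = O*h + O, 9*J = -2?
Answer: 400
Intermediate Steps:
J = -2/9 (J = (⅑)*(-2) = -2/9 ≈ -0.22222)
Z(h, O) = O + O*h
u(I, s) = 2*I/(-2/9 + I) (u(I, s) = (I + I)/(I - 2/9) = (2*I)/(-2/9 + I) = 2*I/(-2/9 + I))
A(W, F) = 0 (A(W, F) = (2*(1 - 1))*(18*1/(-2 + 9*1)) = (2*0)*(18*1/(-2 + 9)) = 0*(18*1/7) = 0*(18*1*(⅐)) = 0*(18/7) = 0)
(-1*(-20) + A(1, 0))² = (-1*(-20) + 0)² = (20 + 0)² = 20² = 400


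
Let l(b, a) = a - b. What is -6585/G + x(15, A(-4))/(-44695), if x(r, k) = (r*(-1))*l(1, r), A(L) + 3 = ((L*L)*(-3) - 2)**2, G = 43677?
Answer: -2715661/18591843 ≈ -0.14607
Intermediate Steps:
A(L) = -3 + (-2 - 3*L**2)**2 (A(L) = -3 + ((L*L)*(-3) - 2)**2 = -3 + (L**2*(-3) - 2)**2 = -3 + (-3*L**2 - 2)**2 = -3 + (-2 - 3*L**2)**2)
x(r, k) = -r*(-1 + r) (x(r, k) = (r*(-1))*(r - 1*1) = (-r)*(r - 1) = (-r)*(-1 + r) = -r*(-1 + r))
-6585/G + x(15, A(-4))/(-44695) = -6585/43677 + (15*(1 - 1*15))/(-44695) = -6585*1/43677 + (15*(1 - 15))*(-1/44695) = -2195/14559 + (15*(-14))*(-1/44695) = -2195/14559 - 210*(-1/44695) = -2195/14559 + 6/1277 = -2715661/18591843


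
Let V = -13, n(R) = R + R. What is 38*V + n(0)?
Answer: -494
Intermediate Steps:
n(R) = 2*R
38*V + n(0) = 38*(-13) + 2*0 = -494 + 0 = -494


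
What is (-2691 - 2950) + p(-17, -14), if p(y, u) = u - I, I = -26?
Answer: -5629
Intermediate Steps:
p(y, u) = 26 + u (p(y, u) = u - 1*(-26) = u + 26 = 26 + u)
(-2691 - 2950) + p(-17, -14) = (-2691 - 2950) + (26 - 14) = -5641 + 12 = -5629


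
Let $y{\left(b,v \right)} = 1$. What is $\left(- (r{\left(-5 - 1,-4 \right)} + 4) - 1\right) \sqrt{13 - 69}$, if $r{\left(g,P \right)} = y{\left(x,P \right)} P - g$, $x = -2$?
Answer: $- 14 i \sqrt{14} \approx - 52.383 i$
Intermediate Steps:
$r{\left(g,P \right)} = P - g$ ($r{\left(g,P \right)} = 1 P - g = P - g$)
$\left(- (r{\left(-5 - 1,-4 \right)} + 4) - 1\right) \sqrt{13 - 69} = \left(- (\left(-4 - \left(-5 - 1\right)\right) + 4) - 1\right) \sqrt{13 - 69} = \left(- (\left(-4 - \left(-5 - 1\right)\right) + 4) - 1\right) \sqrt{-56} = \left(- (\left(-4 - -6\right) + 4) - 1\right) 2 i \sqrt{14} = \left(- (\left(-4 + 6\right) + 4) - 1\right) 2 i \sqrt{14} = \left(- (2 + 4) - 1\right) 2 i \sqrt{14} = \left(\left(-1\right) 6 - 1\right) 2 i \sqrt{14} = \left(-6 - 1\right) 2 i \sqrt{14} = - 7 \cdot 2 i \sqrt{14} = - 14 i \sqrt{14}$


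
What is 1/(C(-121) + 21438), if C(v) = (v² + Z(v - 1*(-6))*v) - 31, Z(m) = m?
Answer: 1/49963 ≈ 2.0015e-5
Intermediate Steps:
C(v) = -31 + v² + v*(6 + v) (C(v) = (v² + (v - 1*(-6))*v) - 31 = (v² + (v + 6)*v) - 31 = (v² + (6 + v)*v) - 31 = (v² + v*(6 + v)) - 31 = -31 + v² + v*(6 + v))
1/(C(-121) + 21438) = 1/((-31 + (-121)² - 121*(6 - 121)) + 21438) = 1/((-31 + 14641 - 121*(-115)) + 21438) = 1/((-31 + 14641 + 13915) + 21438) = 1/(28525 + 21438) = 1/49963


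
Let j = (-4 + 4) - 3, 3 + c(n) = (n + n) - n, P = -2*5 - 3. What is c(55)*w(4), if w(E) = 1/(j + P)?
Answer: -13/4 ≈ -3.2500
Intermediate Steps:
P = -13 (P = -10 - 3 = -13)
c(n) = -3 + n (c(n) = -3 + ((n + n) - n) = -3 + (2*n - n) = -3 + n)
j = -3 (j = 0 - 3 = -3)
w(E) = -1/16 (w(E) = 1/(-3 - 13) = 1/(-16) = -1/16)
c(55)*w(4) = (-3 + 55)*(-1/16) = 52*(-1/16) = -13/4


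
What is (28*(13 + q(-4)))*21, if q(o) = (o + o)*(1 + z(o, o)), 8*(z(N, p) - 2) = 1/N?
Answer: -6321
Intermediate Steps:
z(N, p) = 2 + 1/(8*N)
q(o) = 2*o*(3 + 1/(8*o)) (q(o) = (o + o)*(1 + (2 + 1/(8*o))) = (2*o)*(3 + 1/(8*o)) = 2*o*(3 + 1/(8*o)))
(28*(13 + q(-4)))*21 = (28*(13 + (¼ + 6*(-4))))*21 = (28*(13 + (¼ - 24)))*21 = (28*(13 - 95/4))*21 = (28*(-43/4))*21 = -301*21 = -6321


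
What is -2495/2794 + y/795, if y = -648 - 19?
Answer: -3847123/2221230 ≈ -1.7320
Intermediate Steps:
y = -667
-2495/2794 + y/795 = -2495/2794 - 667/795 = -3847123/2221230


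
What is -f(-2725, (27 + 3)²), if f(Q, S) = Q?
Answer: 2725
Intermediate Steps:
-f(-2725, (27 + 3)²) = -1*(-2725) = 2725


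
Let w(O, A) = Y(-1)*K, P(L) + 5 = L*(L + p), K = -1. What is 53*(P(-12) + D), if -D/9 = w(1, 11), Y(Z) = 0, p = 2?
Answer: 6095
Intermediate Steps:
P(L) = -5 + L*(2 + L) (P(L) = -5 + L*(L + 2) = -5 + L*(2 + L))
w(O, A) = 0 (w(O, A) = 0*(-1) = 0)
D = 0 (D = -9*0 = 0)
53*(P(-12) + D) = 53*((-5 + (-12)**2 + 2*(-12)) + 0) = 53*((-5 + 144 - 24) + 0) = 53*(115 + 0) = 53*115 = 6095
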